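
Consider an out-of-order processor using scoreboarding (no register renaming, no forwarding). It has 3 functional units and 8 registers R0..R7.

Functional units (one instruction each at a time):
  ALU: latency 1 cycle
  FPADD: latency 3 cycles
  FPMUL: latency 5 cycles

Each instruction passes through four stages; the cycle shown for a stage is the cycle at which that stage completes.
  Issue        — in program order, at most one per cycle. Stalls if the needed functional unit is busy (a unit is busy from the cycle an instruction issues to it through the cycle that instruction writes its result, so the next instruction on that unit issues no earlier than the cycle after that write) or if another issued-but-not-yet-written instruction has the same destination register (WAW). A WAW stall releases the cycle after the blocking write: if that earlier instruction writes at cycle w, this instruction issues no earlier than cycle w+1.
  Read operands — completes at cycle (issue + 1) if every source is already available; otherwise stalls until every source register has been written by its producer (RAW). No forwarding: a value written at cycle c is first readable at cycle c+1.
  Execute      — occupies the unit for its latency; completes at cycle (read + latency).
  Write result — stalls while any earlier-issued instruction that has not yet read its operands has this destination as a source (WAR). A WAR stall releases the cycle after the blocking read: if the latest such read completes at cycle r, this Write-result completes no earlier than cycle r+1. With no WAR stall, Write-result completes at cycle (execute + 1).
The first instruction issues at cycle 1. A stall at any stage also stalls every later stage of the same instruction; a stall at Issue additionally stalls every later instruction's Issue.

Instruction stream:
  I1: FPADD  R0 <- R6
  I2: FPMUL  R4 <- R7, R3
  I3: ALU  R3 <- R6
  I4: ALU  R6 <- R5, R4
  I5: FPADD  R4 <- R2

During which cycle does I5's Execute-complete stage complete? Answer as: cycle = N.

cycle 1: issue I1 (FPADD)
cycle 2: I1 read-ops, issue I2 (FPMUL)
cycle 3: I2 read-ops, issue I3 (ALU)
cycle 4: I3 read-ops
cycle 5: I1 finished on FPADD, I3 finished on ALU
cycle 6: I1→R0, I3→R3
cycle 7: issue I4 (ALU)
cycle 8: I2 finished on FPMUL
cycle 9: I2→R4
cycle 10: I4 read-ops, issue I5 (FPADD)
cycle 11: I4 finished on ALU, I5 read-ops
cycle 12: I4→R6
cycle 14: I5 finished on FPADD
cycle 15: I5→R4

cycle = 14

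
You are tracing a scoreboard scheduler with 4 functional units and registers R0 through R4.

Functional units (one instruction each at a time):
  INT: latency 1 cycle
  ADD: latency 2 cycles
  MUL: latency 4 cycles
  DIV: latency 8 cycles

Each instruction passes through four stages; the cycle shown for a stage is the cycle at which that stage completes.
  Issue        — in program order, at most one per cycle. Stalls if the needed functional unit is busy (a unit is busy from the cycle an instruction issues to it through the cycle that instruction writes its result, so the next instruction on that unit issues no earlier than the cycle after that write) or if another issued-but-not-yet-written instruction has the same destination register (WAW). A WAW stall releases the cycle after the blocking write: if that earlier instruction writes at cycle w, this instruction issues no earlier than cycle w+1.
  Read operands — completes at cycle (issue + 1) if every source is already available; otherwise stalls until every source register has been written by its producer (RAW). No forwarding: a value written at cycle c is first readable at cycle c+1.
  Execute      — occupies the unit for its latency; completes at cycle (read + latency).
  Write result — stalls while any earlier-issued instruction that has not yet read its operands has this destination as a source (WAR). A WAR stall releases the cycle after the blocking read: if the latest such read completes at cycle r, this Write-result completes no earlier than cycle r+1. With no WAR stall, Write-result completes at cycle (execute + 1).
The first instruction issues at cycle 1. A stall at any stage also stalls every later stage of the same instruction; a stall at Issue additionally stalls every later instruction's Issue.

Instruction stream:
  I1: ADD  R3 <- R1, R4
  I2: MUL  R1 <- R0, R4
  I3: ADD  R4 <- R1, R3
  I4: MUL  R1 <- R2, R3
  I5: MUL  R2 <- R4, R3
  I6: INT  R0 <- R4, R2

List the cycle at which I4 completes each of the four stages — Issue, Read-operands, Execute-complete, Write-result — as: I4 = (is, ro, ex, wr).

I4 = (9, 10, 14, 15)

I1 -> (1, 2, 4, 5)
I2 -> (2, 3, 7, 8)
I3 -> (6, 9, 11, 12)  // struct: ADD busy until I1 writes@5, RAW R1: wait I2 write@8
I4 -> (9, 10, 14, 15)  // struct: MUL busy until I2 writes@8
I5 -> (16, 17, 21, 22)  // struct: MUL busy until I4 writes@15
I6 -> (17, 23, 24, 25)  // RAW R2: wait I5 write@22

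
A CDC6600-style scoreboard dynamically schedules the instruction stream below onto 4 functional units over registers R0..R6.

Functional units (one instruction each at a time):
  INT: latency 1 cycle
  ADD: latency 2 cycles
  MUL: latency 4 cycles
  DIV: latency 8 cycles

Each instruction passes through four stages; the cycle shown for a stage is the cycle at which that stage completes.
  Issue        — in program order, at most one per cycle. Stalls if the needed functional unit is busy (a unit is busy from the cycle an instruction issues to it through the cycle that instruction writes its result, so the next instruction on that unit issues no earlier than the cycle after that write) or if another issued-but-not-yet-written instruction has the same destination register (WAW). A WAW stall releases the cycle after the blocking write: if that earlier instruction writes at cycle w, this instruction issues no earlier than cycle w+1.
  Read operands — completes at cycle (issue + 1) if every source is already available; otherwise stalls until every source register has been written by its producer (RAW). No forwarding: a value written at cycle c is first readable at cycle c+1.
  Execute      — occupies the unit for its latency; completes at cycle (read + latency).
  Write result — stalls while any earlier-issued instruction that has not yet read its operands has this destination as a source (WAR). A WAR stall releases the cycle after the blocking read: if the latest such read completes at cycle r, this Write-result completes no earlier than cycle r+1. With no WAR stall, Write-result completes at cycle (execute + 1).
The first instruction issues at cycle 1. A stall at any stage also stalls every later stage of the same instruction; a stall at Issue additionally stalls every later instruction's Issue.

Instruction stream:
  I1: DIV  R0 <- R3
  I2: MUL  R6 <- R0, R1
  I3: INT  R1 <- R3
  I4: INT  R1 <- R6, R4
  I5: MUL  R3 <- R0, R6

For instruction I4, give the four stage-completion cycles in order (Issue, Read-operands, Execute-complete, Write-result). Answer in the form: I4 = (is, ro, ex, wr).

1) issue 1, read 2, done 10, write 11
2) issue 2, read 12, done 16, write 17  <RAW R0: wait I1 write@11>
3) issue 3, read 4, done 5, write 13  <WAR R1: wait I2 read@12>
4) issue 14, read 18, done 19, write 20  <struct: INT busy until I3 writes@13 / RAW R6: wait I2 write@17>
5) issue 18, read 19, done 23, write 24  <struct: MUL busy until I2 writes@17>

I4 = (14, 18, 19, 20)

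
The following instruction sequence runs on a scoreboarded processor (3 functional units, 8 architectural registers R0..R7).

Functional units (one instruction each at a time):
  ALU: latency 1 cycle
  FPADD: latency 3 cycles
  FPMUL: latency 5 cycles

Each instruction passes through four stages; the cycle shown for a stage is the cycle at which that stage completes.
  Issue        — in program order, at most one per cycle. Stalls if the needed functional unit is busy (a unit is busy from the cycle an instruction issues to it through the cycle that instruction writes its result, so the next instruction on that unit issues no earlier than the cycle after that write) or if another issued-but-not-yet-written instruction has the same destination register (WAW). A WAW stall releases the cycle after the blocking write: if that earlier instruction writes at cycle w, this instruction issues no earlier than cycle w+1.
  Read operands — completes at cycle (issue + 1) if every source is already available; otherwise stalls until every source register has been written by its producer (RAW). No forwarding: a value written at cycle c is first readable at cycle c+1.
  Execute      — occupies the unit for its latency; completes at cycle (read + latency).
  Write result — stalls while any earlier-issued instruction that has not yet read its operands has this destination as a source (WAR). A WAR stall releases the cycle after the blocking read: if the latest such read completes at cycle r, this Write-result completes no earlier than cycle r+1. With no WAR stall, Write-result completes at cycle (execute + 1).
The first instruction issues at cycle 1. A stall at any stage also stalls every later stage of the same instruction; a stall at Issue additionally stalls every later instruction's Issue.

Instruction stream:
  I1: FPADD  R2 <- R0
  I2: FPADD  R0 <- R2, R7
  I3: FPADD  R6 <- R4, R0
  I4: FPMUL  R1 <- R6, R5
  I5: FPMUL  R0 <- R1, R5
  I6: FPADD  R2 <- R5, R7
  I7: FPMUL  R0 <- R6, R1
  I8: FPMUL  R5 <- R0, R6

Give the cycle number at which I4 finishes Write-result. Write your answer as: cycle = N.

cycle = 25

c1: I1 issues→FPADD
c2: I1 reads
c5: I1 exec-done
c6: I1 writes R2
c7: I2 issues→FPADD
c8: I2 reads
c11: I2 exec-done
c12: I2 writes R0
c13: I3 issues→FPADD
c14: I3 reads; I4 issues→FPMUL
c17: I3 exec-done
c18: I3 writes R6
c19: I4 reads
c24: I4 exec-done
c25: I4 writes R1
c26: I5 issues→FPMUL
c27: I5 reads; I6 issues→FPADD
c28: I6 reads
c31: I6 exec-done
c32: I5 exec-done; I6 writes R2
c33: I5 writes R0
c34: I7 issues→FPMUL
c35: I7 reads
c40: I7 exec-done
c41: I7 writes R0
c42: I8 issues→FPMUL
c43: I8 reads
c48: I8 exec-done
c49: I8 writes R5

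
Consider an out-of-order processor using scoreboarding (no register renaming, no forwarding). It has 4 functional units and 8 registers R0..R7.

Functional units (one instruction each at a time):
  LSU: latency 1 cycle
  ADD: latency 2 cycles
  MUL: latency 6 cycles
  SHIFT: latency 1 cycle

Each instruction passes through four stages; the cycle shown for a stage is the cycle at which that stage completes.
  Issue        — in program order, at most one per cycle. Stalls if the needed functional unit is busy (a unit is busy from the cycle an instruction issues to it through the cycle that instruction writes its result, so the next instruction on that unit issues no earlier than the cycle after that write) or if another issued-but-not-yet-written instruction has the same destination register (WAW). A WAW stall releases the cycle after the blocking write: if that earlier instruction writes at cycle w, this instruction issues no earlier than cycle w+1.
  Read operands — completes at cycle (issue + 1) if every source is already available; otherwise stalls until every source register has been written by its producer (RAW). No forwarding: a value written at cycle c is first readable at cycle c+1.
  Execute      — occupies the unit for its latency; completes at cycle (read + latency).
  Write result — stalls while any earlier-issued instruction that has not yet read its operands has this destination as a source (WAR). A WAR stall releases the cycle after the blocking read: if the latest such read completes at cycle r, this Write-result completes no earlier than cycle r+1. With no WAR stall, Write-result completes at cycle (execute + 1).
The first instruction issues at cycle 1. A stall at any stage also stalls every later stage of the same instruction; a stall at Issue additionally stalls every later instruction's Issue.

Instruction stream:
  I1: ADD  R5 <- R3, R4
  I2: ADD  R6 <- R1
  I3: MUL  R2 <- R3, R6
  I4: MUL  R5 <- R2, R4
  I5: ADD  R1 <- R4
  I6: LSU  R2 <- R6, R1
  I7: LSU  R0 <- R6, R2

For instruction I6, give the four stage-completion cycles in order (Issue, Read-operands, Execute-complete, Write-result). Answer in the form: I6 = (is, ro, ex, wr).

[I1] 1/2/4/5
[I2] 6/7/9/10  (struct: ADD busy until I1 writes@5)
[I3] 7/11/17/18  (RAW R6: wait I2 write@10)
[I4] 19/20/26/27  (struct: MUL busy until I3 writes@18)
[I5] 20/21/23/24
[I6] 21/25/26/27  (RAW R1: wait I5 write@24)
[I7] 28/29/30/31  (struct: LSU busy until I6 writes@27)

I6 = (21, 25, 26, 27)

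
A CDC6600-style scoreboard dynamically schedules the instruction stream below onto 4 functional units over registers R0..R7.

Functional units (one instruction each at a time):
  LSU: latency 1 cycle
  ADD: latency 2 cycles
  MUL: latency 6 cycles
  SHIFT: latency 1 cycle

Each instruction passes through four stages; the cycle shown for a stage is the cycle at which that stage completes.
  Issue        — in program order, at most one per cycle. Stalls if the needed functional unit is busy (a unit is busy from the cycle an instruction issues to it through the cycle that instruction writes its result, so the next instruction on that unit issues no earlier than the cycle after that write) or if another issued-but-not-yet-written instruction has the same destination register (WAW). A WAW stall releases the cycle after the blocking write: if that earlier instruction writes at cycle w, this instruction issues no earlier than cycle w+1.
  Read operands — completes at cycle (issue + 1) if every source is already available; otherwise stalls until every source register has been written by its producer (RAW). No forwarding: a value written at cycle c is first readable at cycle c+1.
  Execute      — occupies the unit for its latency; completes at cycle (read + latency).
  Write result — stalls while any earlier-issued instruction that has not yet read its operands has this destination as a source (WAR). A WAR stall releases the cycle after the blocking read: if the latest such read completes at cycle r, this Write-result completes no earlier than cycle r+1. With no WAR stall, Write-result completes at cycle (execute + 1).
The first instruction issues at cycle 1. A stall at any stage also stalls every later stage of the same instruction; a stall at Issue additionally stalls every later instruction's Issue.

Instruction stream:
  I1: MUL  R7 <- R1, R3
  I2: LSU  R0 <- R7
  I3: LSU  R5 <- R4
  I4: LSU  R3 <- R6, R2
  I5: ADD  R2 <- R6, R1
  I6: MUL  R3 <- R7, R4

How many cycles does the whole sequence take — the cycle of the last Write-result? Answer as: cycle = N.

cycle = 29

cycle 1: I1 issues→MUL
cycle 2: I1 reads, I2 issues→LSU
cycle 8: I1 exec-done
cycle 9: I1 writes R7
cycle 10: I2 reads
cycle 11: I2 exec-done
cycle 12: I2 writes R0
cycle 13: I3 issues→LSU
cycle 14: I3 reads
cycle 15: I3 exec-done
cycle 16: I3 writes R5
cycle 17: I4 issues→LSU
cycle 18: I4 reads, I5 issues→ADD
cycle 19: I4 exec-done, I5 reads
cycle 20: I4 writes R3
cycle 21: I5 exec-done, I6 issues→MUL
cycle 22: I5 writes R2, I6 reads
cycle 28: I6 exec-done
cycle 29: I6 writes R3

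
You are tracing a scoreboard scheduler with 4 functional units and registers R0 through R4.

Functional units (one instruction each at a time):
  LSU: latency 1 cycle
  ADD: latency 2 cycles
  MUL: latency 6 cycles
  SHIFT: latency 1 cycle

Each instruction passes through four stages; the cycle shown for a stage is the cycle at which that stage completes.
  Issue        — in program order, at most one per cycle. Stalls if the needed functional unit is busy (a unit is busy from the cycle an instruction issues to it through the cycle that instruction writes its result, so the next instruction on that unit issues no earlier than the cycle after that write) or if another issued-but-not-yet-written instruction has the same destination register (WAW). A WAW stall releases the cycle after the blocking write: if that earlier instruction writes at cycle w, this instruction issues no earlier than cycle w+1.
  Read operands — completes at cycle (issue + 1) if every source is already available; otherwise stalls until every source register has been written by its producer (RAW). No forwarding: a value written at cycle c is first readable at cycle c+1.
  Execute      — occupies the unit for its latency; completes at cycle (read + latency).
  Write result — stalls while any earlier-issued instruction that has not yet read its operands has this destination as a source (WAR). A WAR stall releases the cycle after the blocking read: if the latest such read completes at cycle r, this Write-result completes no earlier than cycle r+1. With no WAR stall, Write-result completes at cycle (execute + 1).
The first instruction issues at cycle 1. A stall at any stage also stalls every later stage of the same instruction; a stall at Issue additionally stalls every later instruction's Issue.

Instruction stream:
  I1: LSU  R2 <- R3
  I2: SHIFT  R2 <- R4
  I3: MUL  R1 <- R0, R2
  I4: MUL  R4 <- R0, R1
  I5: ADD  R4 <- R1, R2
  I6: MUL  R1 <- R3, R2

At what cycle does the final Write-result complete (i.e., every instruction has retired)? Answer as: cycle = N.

I1  is:1  ro:2  ex:3  wr:4
I2  is:5  ro:6  ex:7  wr:8  — WAW R2: wait I1 write@4
I3  is:6  ro:9  ex:15  wr:16  — RAW R2: wait I2 write@8
I4  is:17  ro:18  ex:24  wr:25  — struct: MUL busy until I3 writes@16
I5  is:26  ro:27  ex:29  wr:30  — WAW R4: wait I4 write@25
I6  is:27  ro:28  ex:34  wr:35

cycle = 35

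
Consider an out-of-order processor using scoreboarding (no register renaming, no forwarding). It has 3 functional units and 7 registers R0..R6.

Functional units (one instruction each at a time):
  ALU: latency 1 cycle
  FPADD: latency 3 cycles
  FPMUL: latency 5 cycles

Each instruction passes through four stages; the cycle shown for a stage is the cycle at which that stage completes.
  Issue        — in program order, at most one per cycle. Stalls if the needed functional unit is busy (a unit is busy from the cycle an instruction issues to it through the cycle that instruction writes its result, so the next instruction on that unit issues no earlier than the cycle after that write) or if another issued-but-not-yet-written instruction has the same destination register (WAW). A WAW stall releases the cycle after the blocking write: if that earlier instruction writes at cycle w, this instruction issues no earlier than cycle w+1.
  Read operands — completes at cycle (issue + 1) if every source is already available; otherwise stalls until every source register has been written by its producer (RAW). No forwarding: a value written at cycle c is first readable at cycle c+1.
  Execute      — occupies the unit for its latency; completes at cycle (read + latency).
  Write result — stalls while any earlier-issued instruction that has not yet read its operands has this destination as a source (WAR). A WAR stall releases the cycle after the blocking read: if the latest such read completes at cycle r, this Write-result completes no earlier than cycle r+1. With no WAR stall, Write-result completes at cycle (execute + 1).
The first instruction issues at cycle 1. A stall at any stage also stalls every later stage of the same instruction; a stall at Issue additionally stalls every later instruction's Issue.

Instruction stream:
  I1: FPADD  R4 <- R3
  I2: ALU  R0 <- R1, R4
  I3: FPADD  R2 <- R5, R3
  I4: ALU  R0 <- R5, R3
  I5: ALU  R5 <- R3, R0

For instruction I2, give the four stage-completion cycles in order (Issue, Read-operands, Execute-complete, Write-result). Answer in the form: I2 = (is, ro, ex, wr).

I2 = (2, 7, 8, 9)

c1: I1→FPADD
c2: I1 RO · I2→ALU
c5: I1 EX
c6: I1 WR R4
c7: I2 RO · I3→FPADD
c8: I2 EX · I3 RO
c9: I2 WR R0
c10: I4→ALU
c11: I3 EX · I4 RO
c12: I3 WR R2 · I4 EX
c13: I4 WR R0
c14: I5→ALU
c15: I5 RO
c16: I5 EX
c17: I5 WR R5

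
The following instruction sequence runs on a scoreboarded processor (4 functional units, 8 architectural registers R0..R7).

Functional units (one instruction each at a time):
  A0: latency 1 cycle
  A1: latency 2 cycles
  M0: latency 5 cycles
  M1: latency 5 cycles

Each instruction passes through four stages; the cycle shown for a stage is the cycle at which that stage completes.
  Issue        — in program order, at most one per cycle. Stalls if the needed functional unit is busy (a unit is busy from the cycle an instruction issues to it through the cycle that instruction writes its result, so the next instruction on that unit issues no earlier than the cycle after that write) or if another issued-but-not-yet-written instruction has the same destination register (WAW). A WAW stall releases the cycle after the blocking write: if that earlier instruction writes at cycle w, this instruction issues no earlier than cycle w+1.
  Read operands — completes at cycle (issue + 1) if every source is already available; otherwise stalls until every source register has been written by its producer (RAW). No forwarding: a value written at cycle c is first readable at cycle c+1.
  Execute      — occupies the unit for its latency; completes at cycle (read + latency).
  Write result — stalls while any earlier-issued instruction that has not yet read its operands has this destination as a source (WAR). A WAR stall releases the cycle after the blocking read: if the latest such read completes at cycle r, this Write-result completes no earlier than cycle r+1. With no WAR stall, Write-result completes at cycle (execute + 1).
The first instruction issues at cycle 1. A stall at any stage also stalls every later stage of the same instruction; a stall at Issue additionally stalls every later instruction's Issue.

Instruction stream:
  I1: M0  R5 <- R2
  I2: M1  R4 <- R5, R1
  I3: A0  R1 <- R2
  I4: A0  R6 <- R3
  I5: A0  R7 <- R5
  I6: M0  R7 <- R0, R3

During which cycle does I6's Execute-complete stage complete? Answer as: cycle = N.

cycle 1: issue I1 (M0)
cycle 2: I1 read-ops; issue I2 (M1)
cycle 3: issue I3 (A0)
cycle 4: I3 read-ops
cycle 5: I3 finished on A0
cycle 7: I1 finished on M0
cycle 8: I1→R5
cycle 9: I2 read-ops
cycle 10: I3→R1
cycle 11: issue I4 (A0)
cycle 12: I4 read-ops
cycle 13: I4 finished on A0
cycle 14: I2 finished on M1; I4→R6
cycle 15: I2→R4; issue I5 (A0)
cycle 16: I5 read-ops
cycle 17: I5 finished on A0
cycle 18: I5→R7
cycle 19: issue I6 (M0)
cycle 20: I6 read-ops
cycle 25: I6 finished on M0
cycle 26: I6→R7

cycle = 25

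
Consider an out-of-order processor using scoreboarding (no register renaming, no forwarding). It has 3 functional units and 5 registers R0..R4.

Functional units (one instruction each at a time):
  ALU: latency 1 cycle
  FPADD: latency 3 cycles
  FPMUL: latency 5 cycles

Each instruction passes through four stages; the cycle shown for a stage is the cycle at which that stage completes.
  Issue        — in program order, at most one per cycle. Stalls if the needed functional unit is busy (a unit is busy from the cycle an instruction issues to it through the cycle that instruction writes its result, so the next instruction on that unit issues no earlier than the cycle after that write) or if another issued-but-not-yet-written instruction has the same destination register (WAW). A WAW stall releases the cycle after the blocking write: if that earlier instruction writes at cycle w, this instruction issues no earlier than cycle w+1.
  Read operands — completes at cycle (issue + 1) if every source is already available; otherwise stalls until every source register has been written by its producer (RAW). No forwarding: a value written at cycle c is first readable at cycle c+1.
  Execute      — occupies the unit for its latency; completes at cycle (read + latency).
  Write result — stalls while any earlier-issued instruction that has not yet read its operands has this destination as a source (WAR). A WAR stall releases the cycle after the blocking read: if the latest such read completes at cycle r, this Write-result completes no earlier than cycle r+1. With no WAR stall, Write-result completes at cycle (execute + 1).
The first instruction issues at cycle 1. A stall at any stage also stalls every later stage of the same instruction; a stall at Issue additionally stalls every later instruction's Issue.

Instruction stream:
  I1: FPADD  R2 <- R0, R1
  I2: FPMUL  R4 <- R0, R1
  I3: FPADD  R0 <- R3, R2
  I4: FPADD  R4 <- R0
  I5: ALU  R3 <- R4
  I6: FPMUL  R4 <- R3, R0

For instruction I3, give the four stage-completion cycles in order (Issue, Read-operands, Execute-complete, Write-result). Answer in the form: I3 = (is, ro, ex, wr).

I1 -> (1, 2, 5, 6)
I2 -> (2, 3, 8, 9)
I3 -> (7, 8, 11, 12)  // struct: FPADD busy until I1 writes@6
I4 -> (13, 14, 17, 18)  // struct: FPADD busy until I3 writes@12
I5 -> (14, 19, 20, 21)  // RAW R4: wait I4 write@18
I6 -> (19, 22, 27, 28)  // WAW R4: wait I4 write@18, RAW R3: wait I5 write@21

I3 = (7, 8, 11, 12)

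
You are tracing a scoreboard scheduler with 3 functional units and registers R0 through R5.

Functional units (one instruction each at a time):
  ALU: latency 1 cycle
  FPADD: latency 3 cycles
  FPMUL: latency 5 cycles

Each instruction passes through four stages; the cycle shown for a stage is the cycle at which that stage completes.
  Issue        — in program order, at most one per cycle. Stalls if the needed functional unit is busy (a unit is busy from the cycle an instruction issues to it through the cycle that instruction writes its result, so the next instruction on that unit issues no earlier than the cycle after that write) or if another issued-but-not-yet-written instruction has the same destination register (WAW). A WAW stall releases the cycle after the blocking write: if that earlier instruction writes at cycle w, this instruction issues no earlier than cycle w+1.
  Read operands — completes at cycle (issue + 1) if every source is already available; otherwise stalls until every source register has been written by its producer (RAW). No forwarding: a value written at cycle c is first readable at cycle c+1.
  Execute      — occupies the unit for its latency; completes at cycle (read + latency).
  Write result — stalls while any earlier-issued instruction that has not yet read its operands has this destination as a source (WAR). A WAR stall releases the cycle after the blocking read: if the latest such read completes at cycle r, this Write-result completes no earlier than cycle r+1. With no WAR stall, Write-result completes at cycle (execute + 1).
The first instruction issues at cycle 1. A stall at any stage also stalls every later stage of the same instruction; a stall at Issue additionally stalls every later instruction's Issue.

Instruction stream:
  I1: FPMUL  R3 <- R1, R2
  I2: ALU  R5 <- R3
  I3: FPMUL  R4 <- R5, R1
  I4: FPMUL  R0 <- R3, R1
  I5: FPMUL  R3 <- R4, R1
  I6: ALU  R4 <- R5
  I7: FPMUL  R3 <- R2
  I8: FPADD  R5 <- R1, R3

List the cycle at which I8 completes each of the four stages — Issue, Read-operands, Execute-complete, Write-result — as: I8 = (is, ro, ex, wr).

t=1  I1 issues→FPMUL
t=2  I1 reads, I2 issues→ALU
t=7  I1 exec-done
t=8  I1 writes R3
t=9  I2 reads, I3 issues→FPMUL
t=10  I2 exec-done
t=11  I2 writes R5
t=12  I3 reads
t=17  I3 exec-done
t=18  I3 writes R4
t=19  I4 issues→FPMUL
t=20  I4 reads
t=25  I4 exec-done
t=26  I4 writes R0
t=27  I5 issues→FPMUL
t=28  I5 reads, I6 issues→ALU
t=29  I6 reads
t=30  I6 exec-done
t=31  I6 writes R4
t=33  I5 exec-done
t=34  I5 writes R3
t=35  I7 issues→FPMUL
t=36  I7 reads, I8 issues→FPADD
t=41  I7 exec-done
t=42  I7 writes R3
t=43  I8 reads
t=46  I8 exec-done
t=47  I8 writes R5

I8 = (36, 43, 46, 47)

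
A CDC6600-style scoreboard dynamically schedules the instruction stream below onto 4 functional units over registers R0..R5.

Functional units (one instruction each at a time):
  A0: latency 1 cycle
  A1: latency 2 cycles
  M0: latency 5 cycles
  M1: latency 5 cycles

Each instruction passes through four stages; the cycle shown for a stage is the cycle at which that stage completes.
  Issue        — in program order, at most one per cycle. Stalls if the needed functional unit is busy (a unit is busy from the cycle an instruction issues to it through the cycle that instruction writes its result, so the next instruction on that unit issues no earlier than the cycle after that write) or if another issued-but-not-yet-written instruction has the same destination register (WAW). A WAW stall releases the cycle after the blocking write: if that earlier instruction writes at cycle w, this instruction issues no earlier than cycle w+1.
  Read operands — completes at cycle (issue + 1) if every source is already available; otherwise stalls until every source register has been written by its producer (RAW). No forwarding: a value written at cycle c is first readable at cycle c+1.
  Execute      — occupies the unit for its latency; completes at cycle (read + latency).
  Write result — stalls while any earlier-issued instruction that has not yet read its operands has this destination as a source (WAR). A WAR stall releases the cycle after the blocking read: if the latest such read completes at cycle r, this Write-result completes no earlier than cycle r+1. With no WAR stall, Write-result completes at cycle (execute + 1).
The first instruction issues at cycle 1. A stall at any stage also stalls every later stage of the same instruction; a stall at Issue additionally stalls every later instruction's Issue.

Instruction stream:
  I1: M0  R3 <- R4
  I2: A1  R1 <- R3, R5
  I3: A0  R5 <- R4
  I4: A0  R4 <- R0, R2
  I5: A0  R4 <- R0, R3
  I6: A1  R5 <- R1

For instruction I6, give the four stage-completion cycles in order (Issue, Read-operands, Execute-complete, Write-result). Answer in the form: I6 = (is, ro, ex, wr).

t=1  I1 dispatched to M0
t=2  I1 operands ready | I2 dispatched to A1
t=3  I3 dispatched to A0
t=4  I3 operands ready
t=5  I3 complete
t=7  I1 complete
t=8  R3←I1
t=9  I2 operands ready
t=10  R5←I3
t=11  I2 complete | I4 dispatched to A0
t=12  R1←I2 | I4 operands ready
t=13  I4 complete
t=14  R4←I4
t=15  I5 dispatched to A0
t=16  I5 operands ready | I6 dispatched to A1
t=17  I5 complete | I6 operands ready
t=18  R4←I5
t=19  I6 complete
t=20  R5←I6

I6 = (16, 17, 19, 20)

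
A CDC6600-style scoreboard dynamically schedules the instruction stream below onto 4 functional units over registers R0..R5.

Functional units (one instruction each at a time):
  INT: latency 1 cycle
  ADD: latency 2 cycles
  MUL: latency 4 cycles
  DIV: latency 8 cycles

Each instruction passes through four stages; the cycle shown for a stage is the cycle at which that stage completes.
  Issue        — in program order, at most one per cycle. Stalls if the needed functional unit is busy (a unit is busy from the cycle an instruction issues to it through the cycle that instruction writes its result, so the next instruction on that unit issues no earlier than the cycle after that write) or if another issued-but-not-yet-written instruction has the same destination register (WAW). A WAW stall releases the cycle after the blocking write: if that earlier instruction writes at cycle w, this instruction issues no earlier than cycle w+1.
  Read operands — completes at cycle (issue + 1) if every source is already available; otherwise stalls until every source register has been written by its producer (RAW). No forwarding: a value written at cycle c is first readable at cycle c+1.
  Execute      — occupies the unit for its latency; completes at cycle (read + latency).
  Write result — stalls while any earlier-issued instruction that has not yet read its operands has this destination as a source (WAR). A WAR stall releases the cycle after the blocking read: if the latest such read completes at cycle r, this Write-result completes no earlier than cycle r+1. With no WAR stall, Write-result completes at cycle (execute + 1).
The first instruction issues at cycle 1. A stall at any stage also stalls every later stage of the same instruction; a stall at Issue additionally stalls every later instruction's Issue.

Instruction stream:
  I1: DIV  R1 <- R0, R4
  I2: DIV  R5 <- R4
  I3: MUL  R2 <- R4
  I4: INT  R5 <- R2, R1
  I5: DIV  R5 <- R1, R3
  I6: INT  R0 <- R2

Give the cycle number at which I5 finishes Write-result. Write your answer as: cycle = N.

cycle 1: issue I1 (DIV)
cycle 2: I1 read-ops
cycle 10: I1 finished on DIV
cycle 11: I1→R1
cycle 12: issue I2 (DIV)
cycle 13: I2 read-ops; issue I3 (MUL)
cycle 14: I3 read-ops
cycle 18: I3 finished on MUL
cycle 19: I3→R2
cycle 21: I2 finished on DIV
cycle 22: I2→R5
cycle 23: issue I4 (INT)
cycle 24: I4 read-ops
cycle 25: I4 finished on INT
cycle 26: I4→R5
cycle 27: issue I5 (DIV)
cycle 28: I5 read-ops; issue I6 (INT)
cycle 29: I6 read-ops
cycle 30: I6 finished on INT
cycle 31: I6→R0
cycle 36: I5 finished on DIV
cycle 37: I5→R5

cycle = 37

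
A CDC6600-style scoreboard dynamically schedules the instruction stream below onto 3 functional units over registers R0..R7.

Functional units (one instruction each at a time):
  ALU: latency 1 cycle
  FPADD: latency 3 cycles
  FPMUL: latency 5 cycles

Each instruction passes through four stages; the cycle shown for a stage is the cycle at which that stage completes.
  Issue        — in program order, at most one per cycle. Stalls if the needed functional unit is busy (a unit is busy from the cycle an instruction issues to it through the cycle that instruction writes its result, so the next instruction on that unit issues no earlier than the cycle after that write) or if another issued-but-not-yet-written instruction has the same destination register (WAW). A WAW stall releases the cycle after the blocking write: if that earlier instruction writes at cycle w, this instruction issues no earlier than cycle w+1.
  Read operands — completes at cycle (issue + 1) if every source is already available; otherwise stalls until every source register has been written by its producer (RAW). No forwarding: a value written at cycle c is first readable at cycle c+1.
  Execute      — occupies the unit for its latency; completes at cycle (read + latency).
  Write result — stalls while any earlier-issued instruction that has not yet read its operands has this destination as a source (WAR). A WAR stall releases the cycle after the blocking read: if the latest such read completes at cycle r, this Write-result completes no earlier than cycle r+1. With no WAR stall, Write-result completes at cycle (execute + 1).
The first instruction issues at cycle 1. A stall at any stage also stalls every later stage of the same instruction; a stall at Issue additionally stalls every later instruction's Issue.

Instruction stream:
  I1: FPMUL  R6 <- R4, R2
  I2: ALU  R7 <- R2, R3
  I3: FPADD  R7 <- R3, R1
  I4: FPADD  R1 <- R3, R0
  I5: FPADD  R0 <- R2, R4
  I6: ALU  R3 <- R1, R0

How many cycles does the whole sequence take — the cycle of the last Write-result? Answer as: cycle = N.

c1: I1 issues→FPMUL
c2: I1 reads; I2 issues→ALU
c3: I2 reads
c4: I2 exec-done
c5: I2 writes R7
c6: I3 issues→FPADD
c7: I1 exec-done; I3 reads
c8: I1 writes R6
c10: I3 exec-done
c11: I3 writes R7
c12: I4 issues→FPADD
c13: I4 reads
c16: I4 exec-done
c17: I4 writes R1
c18: I5 issues→FPADD
c19: I5 reads; I6 issues→ALU
c22: I5 exec-done
c23: I5 writes R0
c24: I6 reads
c25: I6 exec-done
c26: I6 writes R3

cycle = 26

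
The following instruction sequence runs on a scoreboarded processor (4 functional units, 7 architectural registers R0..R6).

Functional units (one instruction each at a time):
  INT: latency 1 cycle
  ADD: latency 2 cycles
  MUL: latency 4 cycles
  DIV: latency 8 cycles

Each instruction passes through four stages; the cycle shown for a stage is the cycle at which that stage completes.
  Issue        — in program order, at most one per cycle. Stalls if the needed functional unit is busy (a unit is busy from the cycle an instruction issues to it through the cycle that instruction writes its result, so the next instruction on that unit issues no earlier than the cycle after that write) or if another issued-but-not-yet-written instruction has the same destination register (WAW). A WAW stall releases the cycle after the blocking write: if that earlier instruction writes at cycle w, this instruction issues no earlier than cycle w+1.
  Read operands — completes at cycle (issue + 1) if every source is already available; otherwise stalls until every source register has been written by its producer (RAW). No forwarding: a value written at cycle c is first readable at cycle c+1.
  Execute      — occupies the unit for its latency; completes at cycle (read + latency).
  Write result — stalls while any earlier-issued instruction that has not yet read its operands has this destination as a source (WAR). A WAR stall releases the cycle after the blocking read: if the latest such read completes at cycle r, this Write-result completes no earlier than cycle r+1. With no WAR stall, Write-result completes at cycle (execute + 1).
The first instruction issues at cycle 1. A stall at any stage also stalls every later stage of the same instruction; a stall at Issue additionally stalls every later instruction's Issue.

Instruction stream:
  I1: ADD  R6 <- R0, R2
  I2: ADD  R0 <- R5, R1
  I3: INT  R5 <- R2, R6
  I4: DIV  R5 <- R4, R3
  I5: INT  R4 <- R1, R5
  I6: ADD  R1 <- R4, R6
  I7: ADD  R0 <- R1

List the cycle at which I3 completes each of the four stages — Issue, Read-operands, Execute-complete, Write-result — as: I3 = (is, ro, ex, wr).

I1: IS=1 RO=2 EX=4 WR=5
I2: IS=6 RO=7 EX=9 WR=10  [struct: ADD busy until I1 writes@5]
I3: IS=7 RO=8 EX=9 WR=10
I4: IS=11 RO=12 EX=20 WR=21  [WAW R5: wait I3 write@10]
I5: IS=12 RO=22 EX=23 WR=24  [RAW R5: wait I4 write@21]
I6: IS=13 RO=25 EX=27 WR=28  [RAW R4: wait I5 write@24]
I7: IS=29 RO=30 EX=32 WR=33  [struct: ADD busy until I6 writes@28]

I3 = (7, 8, 9, 10)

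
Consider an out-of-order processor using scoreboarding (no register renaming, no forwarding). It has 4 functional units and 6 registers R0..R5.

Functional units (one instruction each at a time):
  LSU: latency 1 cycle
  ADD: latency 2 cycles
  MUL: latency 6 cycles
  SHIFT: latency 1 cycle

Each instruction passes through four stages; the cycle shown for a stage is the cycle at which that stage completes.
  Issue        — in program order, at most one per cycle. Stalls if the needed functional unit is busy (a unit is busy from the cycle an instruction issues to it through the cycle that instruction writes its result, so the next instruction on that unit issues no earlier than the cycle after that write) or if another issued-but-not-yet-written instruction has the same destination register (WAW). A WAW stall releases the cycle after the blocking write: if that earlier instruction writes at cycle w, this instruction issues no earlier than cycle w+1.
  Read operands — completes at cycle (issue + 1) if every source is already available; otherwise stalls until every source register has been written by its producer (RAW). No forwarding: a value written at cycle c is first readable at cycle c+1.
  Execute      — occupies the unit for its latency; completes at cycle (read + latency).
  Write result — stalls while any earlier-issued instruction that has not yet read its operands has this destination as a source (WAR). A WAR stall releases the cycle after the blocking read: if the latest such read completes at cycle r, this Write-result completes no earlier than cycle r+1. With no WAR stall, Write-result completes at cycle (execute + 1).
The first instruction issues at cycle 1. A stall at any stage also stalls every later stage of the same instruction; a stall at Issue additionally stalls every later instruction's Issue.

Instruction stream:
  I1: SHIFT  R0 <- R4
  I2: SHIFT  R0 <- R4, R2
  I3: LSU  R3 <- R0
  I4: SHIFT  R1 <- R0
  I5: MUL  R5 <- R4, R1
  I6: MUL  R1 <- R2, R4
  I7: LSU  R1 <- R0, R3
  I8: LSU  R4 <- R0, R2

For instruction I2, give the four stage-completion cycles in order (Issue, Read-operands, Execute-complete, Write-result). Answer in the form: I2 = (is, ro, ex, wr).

I2 = (5, 6, 7, 8)

t=1  I1→SHIFT
t=2  I1 RO
t=3  I1 EX
t=4  I1 WR R0
t=5  I2→SHIFT
t=6  I2 RO; I3→LSU
t=7  I2 EX
t=8  I2 WR R0
t=9  I3 RO; I4→SHIFT
t=10  I3 EX; I4 RO; I5→MUL
t=11  I3 WR R3; I4 EX
t=12  I4 WR R1
t=13  I5 RO
t=19  I5 EX
t=20  I5 WR R5
t=21  I6→MUL
t=22  I6 RO
t=28  I6 EX
t=29  I6 WR R1
t=30  I7→LSU
t=31  I7 RO
t=32  I7 EX
t=33  I7 WR R1
t=34  I8→LSU
t=35  I8 RO
t=36  I8 EX
t=37  I8 WR R4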